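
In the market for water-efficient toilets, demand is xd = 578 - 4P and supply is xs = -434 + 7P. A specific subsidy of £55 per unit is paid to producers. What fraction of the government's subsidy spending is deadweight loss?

DWL / government spending = 0.2

Pre-subsidy: 578 - 4P = -434 + 7P gives P* = 92, x* = 210.
With the subsidy, sellers receive Ps = Pb + 55 for each unit, where Pb is the price buyers pay.
Supply in terms of Pb becomes xs = -434 + 7(Pb + 55) = -49 + 7Pb. Setting this equal to demand: 578 - 4Pb = -49 + 7Pb, so Pb = 57.
Sellers receive Ps = 57 + 55 = 112; x' = 578 − 4·57 = 350.
ΔCS = ½(210 + 350)(92 − 57) = 9800; ΔPS = ½(210 + 350)(112 − 92) = 5600.
Government spending = 55 × 350 = 19250.
DWL = ½ × 55 × (350 − 210) = 3850; fraction = 3850 / 19250 = 0.2.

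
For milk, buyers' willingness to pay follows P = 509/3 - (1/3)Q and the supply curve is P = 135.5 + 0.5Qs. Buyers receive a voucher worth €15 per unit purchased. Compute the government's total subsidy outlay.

Pre-subsidy: 509/3 - (1/3)Q = 135.5 + 0.5Q gives Q* = 41 and P* = 156.
With the rebate, buyers effectively pay Pb = Ps − 15, where Ps is the price sellers receive.
On the curves, Pb = 509/3 - (1/3)Q and Ps = 135.5 + 0.5Q; the wedge Ps − Pb = 15 gives 135.5 + 0.5Q − (509/3 - (1/3)Q) = 15, so Q' = 59.
Then Pb = 509/3 − (1/3)·59 = 150 and Ps = 135.5 + 0.5·59 = 165.
Government outlay = subsidy × quantity = 15 × 59 = 885.

Government cost = €885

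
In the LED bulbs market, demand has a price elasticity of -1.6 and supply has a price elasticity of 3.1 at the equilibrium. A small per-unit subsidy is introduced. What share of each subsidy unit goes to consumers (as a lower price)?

Consumer share = 31/47

For a small subsidy around the equilibrium, the benefit split depends on the relative slopes, which at a point are proportional to the elasticities.
Buyer share = εs/(εs + |εd|) = 3.1/(3.1 + 1.6) = 31/47; seller share = |εd|/(εs + |εd|) = 16/47.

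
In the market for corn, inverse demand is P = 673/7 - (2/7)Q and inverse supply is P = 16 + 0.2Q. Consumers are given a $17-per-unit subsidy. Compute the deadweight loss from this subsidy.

Deadweight loss = $297.5

Pre-subsidy: 673/7 - (2/7)Q = 16 + 0.2Q gives Q* = 165 and P* = 49.
With the rebate, buyers effectively pay Pb = Ps − 17, where Ps is the price sellers receive.
On the curves, Pb = 673/7 - (2/7)Q and Ps = 16 + 0.2Q; the wedge Ps − Pb = 17 gives 16 + 0.2Q − (673/7 - (2/7)Q) = 17, so Q' = 200.
Then Pb = 673/7 − (2/7)·200 = 39 and Ps = 16 + 0.2·200 = 56.
The subsidy expands output by 200 − 165 = 35 past the efficient level; on those units the gap between marginal cost and willingness to pay runs from 0 up to 17.
DWL = ½ × 17 × 35 = 297.5.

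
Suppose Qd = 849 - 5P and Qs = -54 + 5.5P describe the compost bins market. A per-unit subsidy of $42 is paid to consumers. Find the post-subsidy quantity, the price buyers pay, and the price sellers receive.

Q' = 529; buyers pay $64; sellers receive $106

Pre-subsidy: 849 - 5P = -54 + 5.5P gives P* = 86, Q* = 419.
With the rebate, buyers effectively pay Pb = Ps − 42, where Ps is the price sellers receive.
Demand in terms of Ps becomes Qd = 849 − 5(Ps − 42) = 1059 - 5Ps. Setting this equal to supply: 1059 - 5Ps = -54 + 5.5Ps, so Ps = 106.
Buyers pay Pb = 106 − 42 = 64; Q' = -54 + 5.5·106 = 529.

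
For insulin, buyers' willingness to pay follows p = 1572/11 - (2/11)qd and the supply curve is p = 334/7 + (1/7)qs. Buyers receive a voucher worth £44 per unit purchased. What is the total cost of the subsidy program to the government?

Government cost = £18863.68

Pre-subsidy: 1572/11 - (2/11)q = 334/7 + (1/7)q gives q* = 293.2 and p* = 89.6.
With the rebate, buyers effectively pay pb = ps − 44, where ps is the price sellers receive.
On the curves, pb = 1572/11 - (2/11)q and ps = 334/7 + (1/7)q; the wedge ps − pb = 44 gives 334/7 + (1/7)q − (1572/11 - (2/11)q) = 44, so q' = 428.72.
Then pb = 1572/11 − (2/11)·428.72 = 64.96 and ps = 334/7 + (1/7)·428.72 = 108.96.
Government outlay = subsidy × quantity = 44 × 428.72 = 18863.68.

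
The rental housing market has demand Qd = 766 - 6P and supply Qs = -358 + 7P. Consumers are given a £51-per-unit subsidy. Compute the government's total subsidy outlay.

Pre-subsidy: 766 - 6P = -358 + 7P gives P* = 1124/13, Q* = 3214/13.
With the rebate, buyers effectively pay Pb = Ps − 51, where Ps is the price sellers receive.
Demand in terms of Ps becomes Qd = 766 − 6(Ps − 51) = 1072 - 6Ps. Setting this equal to supply: 1072 - 6Ps = -358 + 7Ps, so Ps = 110.
Buyers pay Pb = 110 − 51 = 59; Q' = -358 + 7·110 = 412.
Government outlay = subsidy × quantity = 51 × 412 = 21012.

Government cost = £21012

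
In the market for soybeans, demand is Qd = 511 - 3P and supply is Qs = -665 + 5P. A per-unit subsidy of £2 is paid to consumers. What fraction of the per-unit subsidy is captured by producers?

Producer share = 0.375

Pre-subsidy: 511 - 3P = -665 + 5P gives P* = 147, Q* = 70.
With the rebate, buyers effectively pay Pb = Ps − 2, where Ps is the price sellers receive.
Demand in terms of Ps becomes Qd = 511 − 3(Ps − 2) = 517 - 3Ps. Setting this equal to supply: 517 - 3Ps = -665 + 5Ps, so Ps = 147.75.
Buyers pay Pb = 147.75 − 2 = 145.75; Q' = -665 + 5·147.75 = 73.75.
Buyers' price falls by P* − Pb = 147 − 145.75 = 1.25; sellers' price rises by Ps − P* = 147.75 − 147 = 0.75.
So producers capture 0.75/2 = 0.375 of each unit of subsidy.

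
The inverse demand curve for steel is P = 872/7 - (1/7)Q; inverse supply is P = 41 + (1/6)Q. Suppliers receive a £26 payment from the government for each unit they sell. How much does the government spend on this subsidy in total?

Pre-subsidy: 872/7 - (1/7)Q = 41 + (1/6)Q gives Q* = 270 and P* = 86.
With the subsidy, sellers receive Ps = Pb + 26 for each unit, where Pb is the price buyers pay.
On the curves, Pb = 872/7 - (1/7)Q and Ps = 41 + (1/6)Q; the wedge Ps − Pb = 26 gives 41 + (1/6)Q − (872/7 - (1/7)Q) = 26, so Q' = 354.
Then Pb = 872/7 − (1/7)·354 = 74 and Ps = 41 + (1/6)·354 = 100.
Government outlay = subsidy × quantity = 26 × 354 = 9204.

Government cost = £9204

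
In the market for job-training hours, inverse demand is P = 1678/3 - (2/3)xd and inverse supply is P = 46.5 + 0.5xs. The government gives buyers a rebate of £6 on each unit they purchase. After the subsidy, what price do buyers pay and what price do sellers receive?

Pre-subsidy: 1678/3 - (2/3)x = 46.5 + 0.5x gives x* = 3077/7 and P* = 1864/7.
With the rebate, buyers effectively pay Pb = Ps − 6, where Ps is the price sellers receive.
On the curves, Pb = 1678/3 - (2/3)x and Ps = 46.5 + 0.5x; the wedge Ps − Pb = 6 gives 46.5 + 0.5x − (1678/3 - (2/3)x) = 6, so x' = 3113/7.
Then Pb = 1678/3 − (2/3)·(3113/7) = 1840/7 and Ps = 46.5 + 0.5·(3113/7) = 1882/7.

Buyers pay 1840/7; sellers receive 1882/7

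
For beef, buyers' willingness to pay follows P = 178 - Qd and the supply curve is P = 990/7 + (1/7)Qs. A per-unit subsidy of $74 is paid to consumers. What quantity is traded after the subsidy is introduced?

Q' = 96.75

Pre-subsidy: 178 - Q = 990/7 + (1/7)Q gives Q* = 32 and P* = 146.
With the rebate, buyers effectively pay Pb = Ps − 74, where Ps is the price sellers receive.
On the curves, Pb = 178 - Q and Ps = 990/7 + (1/7)Q; the wedge Ps − Pb = 74 gives 990/7 + (1/7)Q − (178 - Q) = 74, so Q' = 96.75.
Then Pb = 178 − 1·96.75 = 81.25 and Ps = 990/7 + (1/7)·96.75 = 155.25.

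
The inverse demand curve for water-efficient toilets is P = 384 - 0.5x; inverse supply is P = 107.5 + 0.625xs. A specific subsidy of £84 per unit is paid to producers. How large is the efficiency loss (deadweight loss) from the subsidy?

Pre-subsidy: 384 - 0.5x = 107.5 + 0.625x gives x* = 2212/9 and P* = 2350/9.
With the subsidy, sellers receive Ps = Pb + 84 for each unit, where Pb is the price buyers pay.
On the curves, Pb = 384 - 0.5x and Ps = 107.5 + 0.625x; the wedge Ps − Pb = 84 gives 107.5 + 0.625x − (384 - 0.5x) = 84, so x' = 2884/9.
Then Pb = 384 − 0.5·(2884/9) = 2014/9 and Ps = 107.5 + 0.625·(2884/9) = 2770/9.
The subsidy expands output by 2884/9 − 2212/9 = 224/3 past the efficient level; on those units the gap between marginal cost and willingness to pay runs from 0 up to 84.
DWL = ½ × 84 × 224/3 = 3136.

Deadweight loss = £3136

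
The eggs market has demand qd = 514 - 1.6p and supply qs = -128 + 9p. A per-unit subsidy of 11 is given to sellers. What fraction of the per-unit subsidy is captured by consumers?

Consumer share = 45/53

Pre-subsidy: 514 - 1.6p = -128 + 9p gives p* = 3210/53, q* = 22106/53.
With the subsidy, sellers receive ps = pb + 11 for each unit, where pb is the price buyers pay.
Supply in terms of pb becomes qs = -128 + 9(pb + 11) = -29 + 9pb. Setting this equal to demand: 514 - 1.6pb = -29 + 9pb, so pb = 2715/53.
Sellers receive ps = 2715/53 + 11 = 3298/53; q' = 514 − 1.6·(2715/53) = 22898/53.
Buyers' price falls by p* − pb = 3210/53 − 2715/53 = 495/53; sellers' price rises by ps − p* = 3298/53 − 3210/53 = 88/53.
So consumers capture (495/53)/11 = 45/53 of each unit of subsidy.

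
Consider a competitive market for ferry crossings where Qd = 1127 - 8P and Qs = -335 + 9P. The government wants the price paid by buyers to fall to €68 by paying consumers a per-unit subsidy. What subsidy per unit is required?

Required subsidy s = €34 per unit

At a buyer price of 68, quantity demanded is 1127 − 8·68 = 583.
Sellers supply 583 only when they receive Ps with -335 + 9·Ps = 583, i.e. Ps = 102.
s = Ps − Pb = 102 − 68 = 34.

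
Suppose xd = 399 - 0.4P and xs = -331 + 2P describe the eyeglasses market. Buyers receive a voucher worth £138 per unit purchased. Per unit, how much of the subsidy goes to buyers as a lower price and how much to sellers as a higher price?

Buyers gain £115 per unit; sellers gain £23 per unit

Pre-subsidy: 399 - 0.4P = -331 + 2P gives P* = 1825/6, x* = 832/3.
With the rebate, buyers effectively pay Pb = Ps − 138, where Ps is the price sellers receive.
Demand in terms of Ps becomes xd = 399 − 0.4(Ps − 138) = 454.2 - 0.4Ps. Setting this equal to supply: 454.2 - 0.4Ps = -331 + 2Ps, so Ps = 1963/6.
Buyers pay Pb = 1963/6 − 138 = 1135/6; x' = -331 + 2·(1963/6) = 970/3.
Buyers' price falls by P* − Pb = 1825/6 − 1135/6 = 115; sellers' price rises by Ps − P* = 1963/6 − 1825/6 = 23.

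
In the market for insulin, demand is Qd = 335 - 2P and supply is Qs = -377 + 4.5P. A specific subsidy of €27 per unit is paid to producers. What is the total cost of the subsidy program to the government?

Pre-subsidy: 335 - 2P = -377 + 4.5P gives P* = 1424/13, Q* = 1507/13.
With the subsidy, sellers receive Ps = Pb + 27 for each unit, where Pb is the price buyers pay.
Supply in terms of Pb becomes Qs = -377 + 4.5(Pb + 27) = -255.5 + 4.5Pb. Setting this equal to demand: 335 - 2Pb = -255.5 + 4.5Pb, so Pb = 1181/13.
Sellers receive Ps = 1181/13 + 27 = 1532/13; Q' = 335 − 2·(1181/13) = 1993/13.
Government outlay = subsidy × quantity = 27 × 1993/13 = 53811/13.

Government cost = 53811/13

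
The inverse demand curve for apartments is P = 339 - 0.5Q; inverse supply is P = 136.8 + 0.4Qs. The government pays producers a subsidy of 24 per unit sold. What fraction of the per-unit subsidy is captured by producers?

Pre-subsidy: 339 - 0.5Q = 136.8 + 0.4Q gives Q* = 674/3 and P* = 680/3.
With the subsidy, sellers receive Ps = Pb + 24 for each unit, where Pb is the price buyers pay.
On the curves, Pb = 339 - 0.5Q and Ps = 136.8 + 0.4Q; the wedge Ps − Pb = 24 gives 136.8 + 0.4Q − (339 - 0.5Q) = 24, so Q' = 754/3.
Then Pb = 339 − 0.5·(754/3) = 640/3 and Ps = 136.8 + 0.4·(754/3) = 712/3.
Buyers' price falls by P* − Pb = 680/3 − 640/3 = 40/3; sellers' price rises by Ps − P* = 712/3 − 680/3 = 32/3.
So producers capture (32/3)/24 = 4/9 of each unit of subsidy.

Producer share = 4/9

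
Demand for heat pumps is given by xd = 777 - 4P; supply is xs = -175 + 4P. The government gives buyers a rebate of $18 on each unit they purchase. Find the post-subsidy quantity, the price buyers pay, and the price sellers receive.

x' = 337; buyers pay $110; sellers receive $128

Pre-subsidy: 777 - 4P = -175 + 4P gives P* = 119, x* = 301.
With the rebate, buyers effectively pay Pb = Ps − 18, where Ps is the price sellers receive.
Demand in terms of Ps becomes xd = 777 − 4(Ps − 18) = 849 - 4Ps. Setting this equal to supply: 849 - 4Ps = -175 + 4Ps, so Ps = 128.
Buyers pay Pb = 128 − 18 = 110; x' = -175 + 4·128 = 337.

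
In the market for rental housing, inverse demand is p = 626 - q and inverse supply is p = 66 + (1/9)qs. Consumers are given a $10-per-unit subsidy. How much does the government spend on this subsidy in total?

Government cost = $5130

Pre-subsidy: 626 - q = 66 + (1/9)q gives q* = 504 and p* = 122.
With the rebate, buyers effectively pay pb = ps − 10, where ps is the price sellers receive.
On the curves, pb = 626 - q and ps = 66 + (1/9)q; the wedge ps − pb = 10 gives 66 + (1/9)q − (626 - q) = 10, so q' = 513.
Then pb = 626 − 1·513 = 113 and ps = 66 + (1/9)·513 = 123.
Government outlay = subsidy × quantity = 10 × 513 = 5130.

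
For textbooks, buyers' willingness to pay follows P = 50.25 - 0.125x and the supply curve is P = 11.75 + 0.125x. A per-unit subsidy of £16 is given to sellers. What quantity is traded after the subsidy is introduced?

x' = 218

Pre-subsidy: 50.25 - 0.125x = 11.75 + 0.125x gives x* = 154 and P* = 31.
With the subsidy, sellers receive Ps = Pb + 16 for each unit, where Pb is the price buyers pay.
On the curves, Pb = 50.25 - 0.125x and Ps = 11.75 + 0.125x; the wedge Ps − Pb = 16 gives 11.75 + 0.125x − (50.25 - 0.125x) = 16, so x' = 218.
Then Pb = 50.25 − 0.125·218 = 23 and Ps = 11.75 + 0.125·218 = 39.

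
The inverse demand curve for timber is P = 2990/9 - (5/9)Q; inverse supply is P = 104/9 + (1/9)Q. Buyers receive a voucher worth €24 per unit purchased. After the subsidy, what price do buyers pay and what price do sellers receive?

Buyers pay €45; sellers receive €69

Pre-subsidy: 2990/9 - (5/9)Q = 104/9 + (1/9)Q gives Q* = 481 and P* = 65.
With the rebate, buyers effectively pay Pb = Ps − 24, where Ps is the price sellers receive.
On the curves, Pb = 2990/9 - (5/9)Q and Ps = 104/9 + (1/9)Q; the wedge Ps − Pb = 24 gives 104/9 + (1/9)Q − (2990/9 - (5/9)Q) = 24, so Q' = 517.
Then Pb = 2990/9 − (5/9)·517 = 45 and Ps = 104/9 + (1/9)·517 = 69.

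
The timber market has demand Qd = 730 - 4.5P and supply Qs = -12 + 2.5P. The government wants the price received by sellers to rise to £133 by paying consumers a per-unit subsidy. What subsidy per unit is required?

At a seller price of 133, quantity supplied is -12 + 2.5·133 = 320.5.
Buyers absorb 320.5 only when they pay Pb with 730 − 4.5·Pb = 320.5, i.e. Pb = 91.
s = Ps − Pb = 133 − 91 = 42.

Required subsidy s = £42 per unit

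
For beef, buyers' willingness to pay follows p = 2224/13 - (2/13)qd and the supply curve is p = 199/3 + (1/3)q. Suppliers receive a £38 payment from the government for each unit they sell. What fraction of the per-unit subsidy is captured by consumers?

Consumer share = 6/19

Pre-subsidy: 2224/13 - (2/13)q = 199/3 + (1/3)q gives q* = 215 and p* = 138.
With the subsidy, sellers receive ps = pb + 38 for each unit, where pb is the price buyers pay.
On the curves, pb = 2224/13 - (2/13)q and ps = 199/3 + (1/3)q; the wedge ps − pb = 38 gives 199/3 + (1/3)q − (2224/13 - (2/13)q) = 38, so q' = 293.
Then pb = 2224/13 − (2/13)·293 = 126 and ps = 199/3 + (1/3)·293 = 164.
Buyers' price falls by p* − pb = 138 − 126 = 12; sellers' price rises by ps − p* = 164 − 138 = 26.
So consumers capture 12/38 = 6/19 of each unit of subsidy.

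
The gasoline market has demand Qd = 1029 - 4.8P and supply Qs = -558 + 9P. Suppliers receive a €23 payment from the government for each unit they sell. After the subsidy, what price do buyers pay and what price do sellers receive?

Pre-subsidy: 1029 - 4.8P = -558 + 9P gives P* = 115, Q* = 477.
With the subsidy, sellers receive Ps = Pb + 23 for each unit, where Pb is the price buyers pay.
Supply in terms of Pb becomes Qs = -558 + 9(Pb + 23) = -351 + 9Pb. Setting this equal to demand: 1029 - 4.8Pb = -351 + 9Pb, so Pb = 100.
Sellers receive Ps = 100 + 23 = 123; Q' = 1029 − 4.8·100 = 549.

Buyers pay €100; sellers receive €123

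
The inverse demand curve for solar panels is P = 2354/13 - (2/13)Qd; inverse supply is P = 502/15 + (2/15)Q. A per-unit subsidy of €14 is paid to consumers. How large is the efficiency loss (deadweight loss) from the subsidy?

Pre-subsidy: 2354/13 - (2/13)Q = 502/15 + (2/15)Q gives Q* = 514 and P* = 102.
With the rebate, buyers effectively pay Pb = Ps − 14, where Ps is the price sellers receive.
On the curves, Pb = 2354/13 - (2/13)Q and Ps = 502/15 + (2/15)Q; the wedge Ps − Pb = 14 gives 502/15 + (2/15)Q − (2354/13 - (2/13)Q) = 14, so Q' = 562.75.
Then Pb = 2354/13 − (2/13)·562.75 = 94.5 and Ps = 502/15 + (2/15)·562.75 = 108.5.
The subsidy expands output by 562.75 − 514 = 48.75 past the efficient level; on those units the gap between marginal cost and willingness to pay runs from 0 up to 14.
DWL = ½ × 14 × 48.75 = 341.25.

Deadweight loss = €341.25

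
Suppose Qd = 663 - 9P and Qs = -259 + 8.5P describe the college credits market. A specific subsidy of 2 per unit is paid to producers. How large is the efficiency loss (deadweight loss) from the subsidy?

Pre-subsidy: 663 - 9P = -259 + 8.5P gives P* = 1844/35, Q* = 6609/35.
With the subsidy, sellers receive Ps = Pb + 2 for each unit, where Pb is the price buyers pay.
Supply in terms of Pb becomes Qs = -259 + 8.5(Pb + 2) = -242 + 8.5Pb. Setting this equal to demand: 663 - 9Pb = -242 + 8.5Pb, so Pb = 362/7.
Sellers receive Ps = 362/7 + 2 = 376/7; Q' = 663 − 9·(362/7) = 1383/7.
The subsidy expands output by 1383/7 − 6609/35 = 306/35 past the efficient level; on those units the gap between marginal cost and willingness to pay runs from 0 up to 2.
DWL = ½ × 2 × 306/35 = 306/35.

Deadweight loss = 306/35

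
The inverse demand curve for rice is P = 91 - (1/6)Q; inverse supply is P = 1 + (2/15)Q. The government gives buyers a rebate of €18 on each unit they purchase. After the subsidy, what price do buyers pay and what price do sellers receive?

Pre-subsidy: 91 - (1/6)Q = 1 + (2/15)Q gives Q* = 300 and P* = 41.
With the rebate, buyers effectively pay Pb = Ps − 18, where Ps is the price sellers receive.
On the curves, Pb = 91 - (1/6)Q and Ps = 1 + (2/15)Q; the wedge Ps − Pb = 18 gives 1 + (2/15)Q − (91 - (1/6)Q) = 18, so Q' = 360.
Then Pb = 91 − (1/6)·360 = 31 and Ps = 1 + (2/15)·360 = 49.

Buyers pay €31; sellers receive €49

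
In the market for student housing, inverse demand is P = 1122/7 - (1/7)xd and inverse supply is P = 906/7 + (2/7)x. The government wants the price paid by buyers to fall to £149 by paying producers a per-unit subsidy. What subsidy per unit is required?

Required subsidy s = £3 per unit

At a buyer price of 149, quantity demanded is 1122 − 7·149 = 79.
Sellers supply 79 only when they receive Ps = 906/7 + (2/7)·79 = 152.
s = Ps − Pb = 152 − 149 = 3.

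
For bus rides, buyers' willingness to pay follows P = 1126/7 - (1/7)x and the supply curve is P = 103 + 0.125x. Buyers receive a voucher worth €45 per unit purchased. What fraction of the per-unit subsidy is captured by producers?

Pre-subsidy: 1126/7 - (1/7)x = 103 + 0.125x gives x* = 216 and P* = 130.
With the rebate, buyers effectively pay Pb = Ps − 45, where Ps is the price sellers receive.
On the curves, Pb = 1126/7 - (1/7)x and Ps = 103 + 0.125x; the wedge Ps − Pb = 45 gives 103 + 0.125x − (1126/7 - (1/7)x) = 45, so x' = 384.
Then Pb = 1126/7 − (1/7)·384 = 106 and Ps = 103 + 0.125·384 = 151.
Buyers' price falls by P* − Pb = 130 − 106 = 24; sellers' price rises by Ps − P* = 151 − 130 = 21.
So producers capture 21/45 = 7/15 of each unit of subsidy.

Producer share = 7/15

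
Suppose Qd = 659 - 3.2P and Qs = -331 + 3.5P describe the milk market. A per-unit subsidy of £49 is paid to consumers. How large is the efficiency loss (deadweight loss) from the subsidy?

Deadweight loss = 134456/67

Pre-subsidy: 659 - 3.2P = -331 + 3.5P gives P* = 9900/67, Q* = 12473/67.
With the rebate, buyers effectively pay Pb = Ps − 49, where Ps is the price sellers receive.
Demand in terms of Ps becomes Qd = 659 − 3.2(Ps − 49) = 815.8 - 3.2Ps. Setting this equal to supply: 815.8 - 3.2Ps = -331 + 3.5Ps, so Ps = 11468/67.
Buyers pay Pb = 11468/67 − 49 = 8185/67; Q' = -331 + 3.5·(11468/67) = 17961/67.
The subsidy expands output by 17961/67 − 12473/67 = 5488/67 past the efficient level; on those units the gap between marginal cost and willingness to pay runs from 0 up to 49.
DWL = ½ × 49 × 5488/67 = 134456/67.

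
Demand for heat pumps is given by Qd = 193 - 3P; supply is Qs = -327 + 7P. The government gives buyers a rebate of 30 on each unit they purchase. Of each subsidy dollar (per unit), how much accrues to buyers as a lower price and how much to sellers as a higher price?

Pre-subsidy: 193 - 3P = -327 + 7P gives P* = 52, Q* = 37.
With the rebate, buyers effectively pay Pb = Ps − 30, where Ps is the price sellers receive.
Demand in terms of Ps becomes Qd = 193 − 3(Ps − 30) = 283 - 3Ps. Setting this equal to supply: 283 - 3Ps = -327 + 7Ps, so Ps = 61.
Buyers pay Pb = 61 − 30 = 31; Q' = -327 + 7·61 = 100.
Buyers' price falls by P* − Pb = 52 − 31 = 21; sellers' price rises by Ps − P* = 61 − 52 = 9.

Buyers gain 21 per unit; sellers gain 9 per unit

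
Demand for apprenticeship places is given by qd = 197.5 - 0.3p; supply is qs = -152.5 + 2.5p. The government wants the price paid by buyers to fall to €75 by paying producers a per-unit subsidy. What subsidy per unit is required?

At a buyer price of 75, quantity demanded is 197.5 − 0.3·75 = 175.
Sellers supply 175 only when they receive ps with -152.5 + 2.5·ps = 175, i.e. ps = 131.
s = ps − pb = 131 − 75 = 56.

Required subsidy s = €56 per unit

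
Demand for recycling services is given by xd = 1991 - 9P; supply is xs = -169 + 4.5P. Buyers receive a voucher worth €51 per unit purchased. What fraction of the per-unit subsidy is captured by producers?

Pre-subsidy: 1991 - 9P = -169 + 4.5P gives P* = 160, x* = 551.
With the rebate, buyers effectively pay Pb = Ps − 51, where Ps is the price sellers receive.
Demand in terms of Ps becomes xd = 1991 − 9(Ps − 51) = 2450 - 9Ps. Setting this equal to supply: 2450 - 9Ps = -169 + 4.5Ps, so Ps = 194.
Buyers pay Pb = 194 − 51 = 143; x' = -169 + 4.5·194 = 704.
Buyers' price falls by P* − Pb = 160 − 143 = 17; sellers' price rises by Ps − P* = 194 − 160 = 34.
So producers capture 34/51 = 2/3 of each unit of subsidy.

Producer share = 2/3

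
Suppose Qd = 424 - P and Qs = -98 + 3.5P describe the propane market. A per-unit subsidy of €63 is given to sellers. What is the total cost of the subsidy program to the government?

Pre-subsidy: 424 - P = -98 + 3.5P gives P* = 116, Q* = 308.
With the subsidy, sellers receive Ps = Pb + 63 for each unit, where Pb is the price buyers pay.
Supply in terms of Pb becomes Qs = -98 + 3.5(Pb + 63) = 122.5 + 3.5Pb. Setting this equal to demand: 424 - Pb = 122.5 + 3.5Pb, so Pb = 67.
Sellers receive Ps = 67 + 63 = 130; Q' = 424 − 1·67 = 357.
Government outlay = subsidy × quantity = 63 × 357 = 22491.

Government cost = €22491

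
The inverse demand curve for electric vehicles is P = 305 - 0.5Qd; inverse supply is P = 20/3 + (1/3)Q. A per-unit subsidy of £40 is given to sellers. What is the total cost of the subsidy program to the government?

Government cost = £16240

Pre-subsidy: 305 - 0.5Q = 20/3 + (1/3)Q gives Q* = 358 and P* = 126.
With the subsidy, sellers receive Ps = Pb + 40 for each unit, where Pb is the price buyers pay.
On the curves, Pb = 305 - 0.5Q and Ps = 20/3 + (1/3)Q; the wedge Ps − Pb = 40 gives 20/3 + (1/3)Q − (305 - 0.5Q) = 40, so Q' = 406.
Then Pb = 305 − 0.5·406 = 102 and Ps = 20/3 + (1/3)·406 = 142.
Government outlay = subsidy × quantity = 40 × 406 = 16240.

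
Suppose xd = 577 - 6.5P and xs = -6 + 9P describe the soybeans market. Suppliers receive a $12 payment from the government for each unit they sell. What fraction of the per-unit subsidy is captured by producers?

Producer share = 13/31

Pre-subsidy: 577 - 6.5P = -6 + 9P gives P* = 1166/31, x* = 10308/31.
With the subsidy, sellers receive Ps = Pb + 12 for each unit, where Pb is the price buyers pay.
Supply in terms of Pb becomes xs = -6 + 9(Pb + 12) = 102 + 9Pb. Setting this equal to demand: 577 - 6.5Pb = 102 + 9Pb, so Pb = 950/31.
Sellers receive Ps = 950/31 + 12 = 1322/31; x' = 577 − 6.5·(950/31) = 11712/31.
Buyers' price falls by P* − Pb = 1166/31 − 950/31 = 216/31; sellers' price rises by Ps − P* = 1322/31 − 1166/31 = 156/31.
So producers capture (156/31)/12 = 13/31 of each unit of subsidy.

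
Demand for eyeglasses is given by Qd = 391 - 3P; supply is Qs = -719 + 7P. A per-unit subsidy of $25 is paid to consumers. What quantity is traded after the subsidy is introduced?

Q' = 110.5

Pre-subsidy: 391 - 3P = -719 + 7P gives P* = 111, Q* = 58.
With the rebate, buyers effectively pay Pb = Ps − 25, where Ps is the price sellers receive.
Demand in terms of Ps becomes Qd = 391 − 3(Ps − 25) = 466 - 3Ps. Setting this equal to supply: 466 - 3Ps = -719 + 7Ps, so Ps = 118.5.
Buyers pay Pb = 118.5 − 25 = 93.5; Q' = -719 + 7·118.5 = 110.5.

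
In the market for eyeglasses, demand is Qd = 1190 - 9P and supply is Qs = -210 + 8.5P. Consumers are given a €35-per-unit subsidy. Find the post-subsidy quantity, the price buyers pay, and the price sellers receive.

Pre-subsidy: 1190 - 9P = -210 + 8.5P gives P* = 80, Q* = 470.
With the rebate, buyers effectively pay Pb = Ps − 35, where Ps is the price sellers receive.
Demand in terms of Ps becomes Qd = 1190 − 9(Ps − 35) = 1505 - 9Ps. Setting this equal to supply: 1505 - 9Ps = -210 + 8.5Ps, so Ps = 98.
Buyers pay Pb = 98 − 35 = 63; Q' = -210 + 8.5·98 = 623.

Q' = 623; buyers pay €63; sellers receive €98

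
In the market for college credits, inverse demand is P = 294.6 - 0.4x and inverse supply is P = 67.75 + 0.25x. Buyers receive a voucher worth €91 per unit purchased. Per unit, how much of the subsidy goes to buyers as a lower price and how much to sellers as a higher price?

Pre-subsidy: 294.6 - 0.4x = 67.75 + 0.25x gives x* = 349 and P* = 155.
With the rebate, buyers effectively pay Pb = Ps − 91, where Ps is the price sellers receive.
On the curves, Pb = 294.6 - 0.4x and Ps = 67.75 + 0.25x; the wedge Ps − Pb = 91 gives 67.75 + 0.25x − (294.6 - 0.4x) = 91, so x' = 489.
Then Pb = 294.6 − 0.4·489 = 99 and Ps = 67.75 + 0.25·489 = 190.
Buyers' price falls by P* − Pb = 155 − 99 = 56; sellers' price rises by Ps − P* = 190 − 155 = 35.

Buyers gain €56 per unit; sellers gain €35 per unit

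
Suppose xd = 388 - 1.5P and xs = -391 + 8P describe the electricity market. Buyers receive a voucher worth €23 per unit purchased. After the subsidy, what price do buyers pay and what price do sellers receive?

Buyers pay 1190/19; sellers receive 1627/19

Pre-subsidy: 388 - 1.5P = -391 + 8P gives P* = 82, x* = 265.
With the rebate, buyers effectively pay Pb = Ps − 23, where Ps is the price sellers receive.
Demand in terms of Ps becomes xd = 388 − 1.5(Ps − 23) = 422.5 - 1.5Ps. Setting this equal to supply: 422.5 - 1.5Ps = -391 + 8Ps, so Ps = 1627/19.
Buyers pay Pb = 1627/19 − 23 = 1190/19; x' = -391 + 8·(1627/19) = 5587/19.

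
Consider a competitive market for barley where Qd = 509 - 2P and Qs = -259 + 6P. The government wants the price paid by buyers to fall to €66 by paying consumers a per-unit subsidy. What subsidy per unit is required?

At a buyer price of 66, quantity demanded is 509 − 2·66 = 377.
Sellers supply 377 only when they receive Ps with -259 + 6·Ps = 377, i.e. Ps = 106.
s = Ps − Pb = 106 − 66 = 40.

Required subsidy s = €40 per unit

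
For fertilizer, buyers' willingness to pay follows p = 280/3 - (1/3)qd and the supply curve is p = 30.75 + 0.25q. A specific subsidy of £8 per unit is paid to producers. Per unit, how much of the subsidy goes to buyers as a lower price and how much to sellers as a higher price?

Buyers gain 32/7 per unit; sellers gain 24/7 per unit

Pre-subsidy: 280/3 - (1/3)q = 30.75 + 0.25q gives q* = 751/7 and p* = 403/7.
With the subsidy, sellers receive ps = pb + 8 for each unit, where pb is the price buyers pay.
On the curves, pb = 280/3 - (1/3)q and ps = 30.75 + 0.25q; the wedge ps − pb = 8 gives 30.75 + 0.25q − (280/3 - (1/3)q) = 8, so q' = 121.
Then pb = 280/3 − (1/3)·121 = 53 and ps = 30.75 + 0.25·121 = 61.
Buyers' price falls by p* − pb = 403/7 − 53 = 32/7; sellers' price rises by ps − p* = 61 − 403/7 = 24/7.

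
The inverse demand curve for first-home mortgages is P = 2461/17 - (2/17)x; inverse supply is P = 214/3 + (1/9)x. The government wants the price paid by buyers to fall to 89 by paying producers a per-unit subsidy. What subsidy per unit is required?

At a buyer price of 89, quantity demanded is 1230.5 − 8.5·89 = 474.
Sellers supply 474 only when they receive Ps = 214/3 + (1/9)·474 = 124.
s = Ps − Pb = 124 − 89 = 35.

Required subsidy s = 35 per unit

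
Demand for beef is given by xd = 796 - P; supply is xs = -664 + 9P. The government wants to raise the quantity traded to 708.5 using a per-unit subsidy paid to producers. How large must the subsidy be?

At x = 708.5, invert demand for the buyer price: Pb = (796 − 708.5)/1 = 87.5; invert supply for the seller price: Ps = (708.5 − (-664))/9 = 152.5.
The subsidy must fill the gap: s = Ps − Pb = 152.5 − 87.5 = 65.

Required subsidy s = 65 per unit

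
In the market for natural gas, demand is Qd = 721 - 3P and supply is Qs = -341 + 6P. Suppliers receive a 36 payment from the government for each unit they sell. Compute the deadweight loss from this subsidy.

Pre-subsidy: 721 - 3P = -341 + 6P gives P* = 118, Q* = 367.
With the subsidy, sellers receive Ps = Pb + 36 for each unit, where Pb is the price buyers pay.
Supply in terms of Pb becomes Qs = -341 + 6(Pb + 36) = -125 + 6Pb. Setting this equal to demand: 721 - 3Pb = -125 + 6Pb, so Pb = 94.
Sellers receive Ps = 94 + 36 = 130; Q' = 721 − 3·94 = 439.
The subsidy expands output by 439 − 367 = 72 past the efficient level; on those units the gap between marginal cost and willingness to pay runs from 0 up to 36.
DWL = ½ × 36 × 72 = 1296.

Deadweight loss = 1296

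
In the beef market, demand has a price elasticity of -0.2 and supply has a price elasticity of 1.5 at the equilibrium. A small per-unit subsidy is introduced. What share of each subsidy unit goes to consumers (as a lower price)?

For a small subsidy around the equilibrium, the benefit split depends on the relative slopes, which at a point are proportional to the elasticities.
Buyer share = εs/(εs + |εd|) = 1.5/(1.5 + 0.2) = 15/17; seller share = |εd|/(εs + |εd|) = 2/17.

Consumer share = 15/17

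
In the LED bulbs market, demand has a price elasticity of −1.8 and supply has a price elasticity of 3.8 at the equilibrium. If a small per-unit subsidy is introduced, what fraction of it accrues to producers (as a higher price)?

For a small subsidy around the equilibrium, the benefit split depends on the relative slopes, which at a point are proportional to the elasticities.
Buyer share = εs/(εs + |εd|) = 3.8/(3.8 + 1.8) = 19/28; seller share = |εd|/(εs + |εd|) = 9/28.
So producers capture 9/28 of the subsidy.

Producer share = 9/28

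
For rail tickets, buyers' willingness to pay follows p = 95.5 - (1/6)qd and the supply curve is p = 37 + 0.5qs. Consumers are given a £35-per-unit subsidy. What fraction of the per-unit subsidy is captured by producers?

Pre-subsidy: 95.5 - (1/6)q = 37 + 0.5q gives q* = 87.75 and p* = 80.875.
With the rebate, buyers effectively pay pb = ps − 35, where ps is the price sellers receive.
On the curves, pb = 95.5 - (1/6)q and ps = 37 + 0.5q; the wedge ps − pb = 35 gives 37 + 0.5q − (95.5 - (1/6)q) = 35, so q' = 140.25.
Then pb = 95.5 − (1/6)·140.25 = 72.125 and ps = 37 + 0.5·140.25 = 107.125.
Buyers' price falls by p* − pb = 80.875 − 72.125 = 8.75; sellers' price rises by ps − p* = 107.125 − 80.875 = 26.25.
So producers capture 26.25/35 = 0.75 of each unit of subsidy.

Producer share = 0.75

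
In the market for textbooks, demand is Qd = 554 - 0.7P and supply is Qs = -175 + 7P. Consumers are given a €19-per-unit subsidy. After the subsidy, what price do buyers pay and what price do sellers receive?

Buyers pay 5960/77; sellers receive 7423/77

Pre-subsidy: 554 - 0.7P = -175 + 7P gives P* = 7290/77, Q* = 5365/11.
With the rebate, buyers effectively pay Pb = Ps − 19, where Ps is the price sellers receive.
Demand in terms of Ps becomes Qd = 554 − 0.7(Ps − 19) = 567.3 - 0.7Ps. Setting this equal to supply: 567.3 - 0.7Ps = -175 + 7Ps, so Ps = 7423/77.
Buyers pay Pb = 7423/77 − 19 = 5960/77; Q' = -175 + 7·(7423/77) = 5498/11.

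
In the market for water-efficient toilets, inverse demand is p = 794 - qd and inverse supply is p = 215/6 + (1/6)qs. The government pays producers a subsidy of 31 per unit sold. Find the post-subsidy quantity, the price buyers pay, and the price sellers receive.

Pre-subsidy: 794 - q = 215/6 + (1/6)q gives q* = 4549/7 and p* = 1009/7.
With the subsidy, sellers receive ps = pb + 31 for each unit, where pb is the price buyers pay.
On the curves, pb = 794 - q and ps = 215/6 + (1/6)q; the wedge ps − pb = 31 gives 215/6 + (1/6)q − (794 - q) = 31, so q' = 4735/7.
Then pb = 794 − 1·(4735/7) = 823/7 and ps = 215/6 + (1/6)·(4735/7) = 1040/7.

q' = 4735/7; buyers pay 823/7; sellers receive 1040/7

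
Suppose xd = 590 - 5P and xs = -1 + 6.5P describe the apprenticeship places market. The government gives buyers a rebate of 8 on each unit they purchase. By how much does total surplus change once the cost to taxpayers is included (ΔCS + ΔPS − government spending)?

Net change in total surplus = -2080/23

Pre-subsidy: 590 - 5P = -1 + 6.5P gives P* = 1182/23, x* = 7660/23.
With the rebate, buyers effectively pay Pb = Ps − 8, where Ps is the price sellers receive.
Demand in terms of Ps becomes xd = 590 − 5(Ps − 8) = 630 - 5Ps. Setting this equal to supply: 630 - 5Ps = -1 + 6.5Ps, so Ps = 1262/23.
Buyers pay Pb = 1262/23 − 8 = 1078/23; x' = -1 + 6.5·(1262/23) = 8180/23.
ΔCS = ½(7660/23 + 8180/23)(1182/23 − 1078/23) = 823680/529; ΔPS = ½(7660/23 + 8180/23)(1262/23 − 1182/23) = 633600/529.
Government spending = 8 × 8180/23 = 65440/23.
Net change = 823680/529 + 633600/529 − 65440/23 = -2080/23. The loss equals the DWL triangle ½·8·520/23.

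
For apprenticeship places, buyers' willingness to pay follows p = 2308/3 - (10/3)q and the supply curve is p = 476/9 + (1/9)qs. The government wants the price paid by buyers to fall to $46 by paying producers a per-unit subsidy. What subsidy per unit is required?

At a buyer price of 46, quantity demanded is 230.8 − 0.3·46 = 217.
Sellers supply 217 only when they receive ps = 476/9 + (1/9)·217 = 77.
s = ps − pb = 77 − 46 = 31.

Required subsidy s = $31 per unit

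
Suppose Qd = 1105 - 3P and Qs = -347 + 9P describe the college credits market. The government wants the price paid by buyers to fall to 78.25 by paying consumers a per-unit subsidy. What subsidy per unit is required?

At a buyer price of 78.25, quantity demanded is 1105 − 3·78.25 = 870.25.
Sellers supply 870.25 only when they receive Ps with -347 + 9·Ps = 870.25, i.e. Ps = 135.25.
s = Ps − Pb = 135.25 − 78.25 = 57.

Required subsidy s = 57 per unit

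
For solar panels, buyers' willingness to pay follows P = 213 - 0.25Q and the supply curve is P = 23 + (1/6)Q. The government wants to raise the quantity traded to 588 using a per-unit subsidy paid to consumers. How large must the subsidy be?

At Q = 588, from the demand curve buyers pay Pb = 213 − 0.25·588 = 66; from the supply curve sellers need Ps = 23 + (1/6)·588 = 121.
The subsidy must fill the gap: s = Ps − Pb = 121 − 66 = 55.

Required subsidy s = 55 per unit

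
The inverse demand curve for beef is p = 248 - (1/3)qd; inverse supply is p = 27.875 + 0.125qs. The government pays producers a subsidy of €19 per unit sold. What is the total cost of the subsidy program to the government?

Government cost = 109041/11

Pre-subsidy: 248 - (1/3)q = 27.875 + 0.125q gives q* = 5283/11 and p* = 967/11.
With the subsidy, sellers receive ps = pb + 19 for each unit, where pb is the price buyers pay.
On the curves, pb = 248 - (1/3)q and ps = 27.875 + 0.125q; the wedge ps − pb = 19 gives 27.875 + 0.125q − (248 - (1/3)q) = 19, so q' = 5739/11.
Then pb = 248 − (1/3)·(5739/11) = 815/11 and ps = 27.875 + 0.125·(5739/11) = 1024/11.
Government outlay = subsidy × quantity = 19 × 5739/11 = 109041/11.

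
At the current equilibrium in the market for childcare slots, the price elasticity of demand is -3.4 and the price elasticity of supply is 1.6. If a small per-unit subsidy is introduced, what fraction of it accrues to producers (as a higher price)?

For a small subsidy around the equilibrium, the benefit split depends on the relative slopes, which at a point are proportional to the elasticities.
Buyer share = εs/(εs + |εd|) = 1.6/(1.6 + 3.4) = 0.32; seller share = |εd|/(εs + |εd|) = 0.68.
So producers capture 0.68 of the subsidy.

Producer share = 0.68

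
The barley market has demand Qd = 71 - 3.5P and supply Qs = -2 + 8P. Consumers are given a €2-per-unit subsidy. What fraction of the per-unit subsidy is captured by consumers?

Consumer share = 16/23

Pre-subsidy: 71 - 3.5P = -2 + 8P gives P* = 146/23, Q* = 1122/23.
With the rebate, buyers effectively pay Pb = Ps − 2, where Ps is the price sellers receive.
Demand in terms of Ps becomes Qd = 71 − 3.5(Ps − 2) = 78 - 3.5Ps. Setting this equal to supply: 78 - 3.5Ps = -2 + 8Ps, so Ps = 160/23.
Buyers pay Pb = 160/23 − 2 = 114/23; Q' = -2 + 8·(160/23) = 1234/23.
Buyers' price falls by P* − Pb = 146/23 − 114/23 = 32/23; sellers' price rises by Ps − P* = 160/23 − 146/23 = 14/23.
So consumers capture (32/23)/2 = 16/23 of each unit of subsidy.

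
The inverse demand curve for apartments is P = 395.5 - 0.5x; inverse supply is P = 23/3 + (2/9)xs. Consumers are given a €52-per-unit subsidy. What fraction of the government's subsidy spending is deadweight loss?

Pre-subsidy: 395.5 - 0.5x = 23/3 + (2/9)x gives x* = 537 and P* = 127.
With the rebate, buyers effectively pay Pb = Ps − 52, where Ps is the price sellers receive.
On the curves, Pb = 395.5 - 0.5x and Ps = 23/3 + (2/9)x; the wedge Ps − Pb = 52 gives 23/3 + (2/9)x − (395.5 - 0.5x) = 52, so x' = 609.
Then Pb = 395.5 − 0.5·609 = 91 and Ps = 23/3 + (2/9)·609 = 143.
ΔCS = ½(537 + 609)(127 − 91) = 20628; ΔPS = ½(537 + 609)(143 − 127) = 9168.
Government spending = 52 × 609 = 31668.
DWL = ½ × 52 × (609 − 537) = 1872; fraction = 1872 / 31668 = 12/203.

DWL / government spending = 12/203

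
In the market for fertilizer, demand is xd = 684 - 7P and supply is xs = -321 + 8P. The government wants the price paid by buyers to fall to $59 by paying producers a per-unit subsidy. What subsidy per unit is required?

Required subsidy s = $15 per unit

At a buyer price of 59, quantity demanded is 684 − 7·59 = 271.
Sellers supply 271 only when they receive Ps with -321 + 8·Ps = 271, i.e. Ps = 74.
s = Ps − Pb = 74 − 59 = 15.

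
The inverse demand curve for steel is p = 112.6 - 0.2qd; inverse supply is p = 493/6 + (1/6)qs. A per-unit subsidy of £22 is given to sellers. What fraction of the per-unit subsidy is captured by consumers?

Consumer share = 6/11

Pre-subsidy: 112.6 - 0.2q = 493/6 + (1/6)q gives q* = 83 and p* = 96.
With the subsidy, sellers receive ps = pb + 22 for each unit, where pb is the price buyers pay.
On the curves, pb = 112.6 - 0.2q and ps = 493/6 + (1/6)q; the wedge ps − pb = 22 gives 493/6 + (1/6)q − (112.6 - 0.2q) = 22, so q' = 143.
Then pb = 112.6 − 0.2·143 = 84 and ps = 493/6 + (1/6)·143 = 106.
Buyers' price falls by p* − pb = 96 − 84 = 12; sellers' price rises by ps − p* = 106 − 96 = 10.
So consumers capture 12/22 = 6/11 of each unit of subsidy.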